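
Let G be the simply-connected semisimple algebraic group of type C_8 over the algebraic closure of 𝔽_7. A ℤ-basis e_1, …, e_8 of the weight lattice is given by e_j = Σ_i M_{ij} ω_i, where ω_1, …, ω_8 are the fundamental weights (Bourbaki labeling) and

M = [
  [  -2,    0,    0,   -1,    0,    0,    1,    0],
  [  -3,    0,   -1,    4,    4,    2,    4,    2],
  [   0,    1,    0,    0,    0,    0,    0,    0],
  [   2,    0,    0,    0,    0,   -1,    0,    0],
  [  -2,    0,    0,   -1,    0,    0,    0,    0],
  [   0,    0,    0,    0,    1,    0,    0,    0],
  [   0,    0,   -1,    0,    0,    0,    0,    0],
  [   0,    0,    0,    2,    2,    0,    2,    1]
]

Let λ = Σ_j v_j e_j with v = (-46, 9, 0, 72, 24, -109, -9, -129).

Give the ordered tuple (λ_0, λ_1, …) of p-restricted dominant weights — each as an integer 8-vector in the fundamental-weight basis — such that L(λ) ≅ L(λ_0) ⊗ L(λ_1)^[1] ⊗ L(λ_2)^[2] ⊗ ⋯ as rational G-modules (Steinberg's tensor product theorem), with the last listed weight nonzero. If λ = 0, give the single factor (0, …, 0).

((4, 3, 2, 3, 6, 3, 0, 3), (1, 1, 1, 2, 2, 3, 0, 6))

Change of basis e → ω: c = M·v where v = (-46, 9, 0, 72, 24, -109, -9, -129):
  c_1 = (-2)·(-46) + (0)·(9) + (0)·(0) + (-1)·(72) + (0)·(24) + (0)·(-109) + (1)·(-9) + (0)·(-129) = 11
  c_2 = (-3)·(-46) + (0)·(9) + (-1)·(0) + (4)·(72) + (4)·(24) + (2)·(-109) + (4)·(-9) + (2)·(-129) = 10
  c_3 = (0)·(-46) + (1)·(9) + (0)·(0) + (0)·(72) + (0)·(24) + (0)·(-109) + (0)·(-9) + (0)·(-129) = 9
  c_4 = (2)·(-46) + (0)·(9) + (0)·(0) + (0)·(72) + (0)·(24) + (-1)·(-109) + (0)·(-9) + (0)·(-129) = 17
  c_5 = (-2)·(-46) + (0)·(9) + (0)·(0) + (-1)·(72) + (0)·(24) + (0)·(-109) + (0)·(-9) + (0)·(-129) = 20
  c_6 = (0)·(-46) + (0)·(9) + (0)·(0) + (0)·(72) + (1)·(24) + (0)·(-109) + (0)·(-9) + (0)·(-129) = 24
  c_7 = (0)·(-46) + (0)·(9) + (-1)·(0) + (0)·(72) + (0)·(24) + (0)·(-109) + (0)·(-9) + (0)·(-129) = 0
  c_8 = (0)·(-46) + (0)·(9) + (0)·(0) + (2)·(72) + (2)·(24) + (0)·(-109) + (2)·(-9) + (1)·(-129) = 45
p = 7; digits c_i = Σ_j d_{ij}·7^j, 0 ≤ d_{ij} < 7:
  c_1 = 11 = 4·7^0 + 1·7^1
  c_2 = 10 = 3·7^0 + 1·7^1
  c_3 = 9 = 2·7^0 + 1·7^1
  c_4 = 17 = 3·7^0 + 2·7^1
  c_5 = 20 = 6·7^0 + 2·7^1
  c_6 = 24 = 3·7^0 + 3·7^1
  c_7 = 0
  c_8 = 45 = 3·7^0 + 6·7^1
Factor λ_0 = (4, 3, 2, 3, 6, 3, 0, 3)
Factor λ_1 = (1, 1, 1, 2, 2, 3, 0, 6)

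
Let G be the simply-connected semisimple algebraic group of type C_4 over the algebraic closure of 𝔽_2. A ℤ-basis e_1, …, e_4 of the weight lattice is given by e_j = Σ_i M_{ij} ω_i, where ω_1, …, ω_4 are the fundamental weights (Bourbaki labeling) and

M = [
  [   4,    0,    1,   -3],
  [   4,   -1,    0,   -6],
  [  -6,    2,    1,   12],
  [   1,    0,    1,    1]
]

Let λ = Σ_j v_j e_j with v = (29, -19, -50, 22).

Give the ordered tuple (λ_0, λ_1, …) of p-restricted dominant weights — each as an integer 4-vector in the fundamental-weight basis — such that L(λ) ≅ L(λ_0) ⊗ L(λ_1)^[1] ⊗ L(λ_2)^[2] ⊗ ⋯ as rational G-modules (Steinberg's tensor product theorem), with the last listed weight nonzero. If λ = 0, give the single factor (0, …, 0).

((0, 1, 0, 1), (0, 1, 1, 0))

Converting to the ω-basis (c_i = row i of M dotted with v = (29, -19, -50, 22)):
  c_1 = (4)·(29) + (0)·(-19) + (1)·(-50) + (-3)·(22) = 0
  c_2 = (4)·(29) + (-1)·(-19) + (0)·(-50) + (-6)·(22) = 3
  c_3 = (-6)·(29) + (2)·(-19) + (1)·(-50) + (12)·(22) = 2
  c_4 = (1)·(29) + (0)·(-19) + (1)·(-50) + (1)·(22) = 1
Writing each c_i in base p = 2:
  c_1 = 0
  c_2 = 3 = 1·2^0 + 1·2^1
  c_3 = 2 = 0·2^0 + 1·2^1
  c_4 = 1 = 1·2^0
p-restricted factor λ_0 = (0, 1, 0, 1)
p-restricted factor λ_1 = (0, 1, 1, 0)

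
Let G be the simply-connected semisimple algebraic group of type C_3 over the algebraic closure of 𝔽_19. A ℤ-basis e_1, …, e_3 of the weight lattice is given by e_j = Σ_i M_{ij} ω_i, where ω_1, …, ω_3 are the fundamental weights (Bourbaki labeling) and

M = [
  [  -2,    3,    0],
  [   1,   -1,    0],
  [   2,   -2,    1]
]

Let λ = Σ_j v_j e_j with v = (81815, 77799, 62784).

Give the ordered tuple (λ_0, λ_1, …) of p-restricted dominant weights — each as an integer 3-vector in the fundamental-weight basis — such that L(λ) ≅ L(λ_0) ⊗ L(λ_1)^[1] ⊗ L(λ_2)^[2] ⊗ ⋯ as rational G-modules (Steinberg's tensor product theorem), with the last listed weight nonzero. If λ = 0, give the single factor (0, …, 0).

Converting to the ω-basis (c_i = row i of M dotted with v = (81815, 77799, 62784)):
  c_1 = -2*81815 + 3*77799 + 0*62784 = 69767
  c_2 = 1*81815 + -1*77799 + 0*62784 = 4016
  c_3 = 2*81815 + -2*77799 + 1*62784 = 70816
Expand coordinatewise in base 19:
  c_1 = 69767 = 18·19^0 + 4·19^1 + 3·19^2 + 10·19^3
  c_2 = 4016 = 7·19^0 + 2·19^1 + 11·19^2
  c_3 = 70816 = 3·19^0 + 3·19^1 + 6·19^2 + 10·19^3
p-restricted factor λ_0 = (18, 7, 3)
p-restricted factor λ_1 = (4, 2, 3)
p-restricted factor λ_2 = (3, 11, 6)
p-restricted factor λ_3 = (10, 0, 10)

((18, 7, 3), (4, 2, 3), (3, 11, 6), (10, 0, 10))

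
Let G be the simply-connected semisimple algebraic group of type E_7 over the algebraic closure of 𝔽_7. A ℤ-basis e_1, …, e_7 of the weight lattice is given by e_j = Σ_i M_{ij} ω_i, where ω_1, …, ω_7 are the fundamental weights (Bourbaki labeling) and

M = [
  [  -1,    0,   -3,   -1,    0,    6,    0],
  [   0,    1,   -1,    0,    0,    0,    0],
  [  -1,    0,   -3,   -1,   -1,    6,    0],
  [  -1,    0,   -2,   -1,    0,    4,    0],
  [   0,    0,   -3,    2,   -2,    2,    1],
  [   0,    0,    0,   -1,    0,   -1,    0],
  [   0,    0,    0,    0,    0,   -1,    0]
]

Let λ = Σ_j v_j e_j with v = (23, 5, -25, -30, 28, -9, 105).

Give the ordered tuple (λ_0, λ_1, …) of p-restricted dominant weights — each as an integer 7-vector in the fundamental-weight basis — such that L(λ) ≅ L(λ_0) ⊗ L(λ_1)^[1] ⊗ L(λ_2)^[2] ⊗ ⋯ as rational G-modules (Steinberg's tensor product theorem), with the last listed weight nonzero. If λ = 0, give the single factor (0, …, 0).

((0, 2, 0, 0, 4, 4, 2), (4, 4, 0, 3, 6, 5, 1))

Compute c_i = Σ_j M_{ij} v_j with v = (23, 5, -25, -30, 28, -9, 105):
  c_1 = (-1)·(23) + 0·5 + (-3)·(-25) + (-1)·(-30) + 0·28 + (6)·(-9) + 0·105 = 28
  c_2 = 0·23 + 1·5 + (-1)·(-25) + (0)·(-30) + 0·28 + (0)·(-9) + 0·105 = 30
  c_3 = (-1)·(23) + 0·5 + (-3)·(-25) + (-1)·(-30) + (-1)·(28) + (6)·(-9) + 0·105 = 0
  c_4 = (-1)·(23) + 0·5 + (-2)·(-25) + (-1)·(-30) + 0·28 + (4)·(-9) + 0·105 = 21
  c_5 = 0·23 + 0·5 + (-3)·(-25) + (2)·(-30) + (-2)·(28) + (2)·(-9) + 1·105 = 46
  c_6 = 0·23 + 0·5 + (0)·(-25) + (-1)·(-30) + 0·28 + (-1)·(-9) + 0·105 = 39
  c_7 = 0·23 + 0·5 + (0)·(-25) + (0)·(-30) + 0·28 + (-1)·(-9) + 0·105 = 9
Writing each c_i in base p = 7:
  c_1 = 28 = 0·7^0 + 4·7^1
  c_2 = 30 = 2·7^0 + 4·7^1
  c_3 = 0
  c_4 = 21 = 0·7^0 + 3·7^1
  c_5 = 46 = 4·7^0 + 6·7^1
  c_6 = 39 = 4·7^0 + 5·7^1
  c_7 = 9 = 2·7^0 + 1·7^1
λ_0 = (0, 2, 0, 0, 4, 4, 2)
λ_1 = (4, 4, 0, 3, 6, 5, 1)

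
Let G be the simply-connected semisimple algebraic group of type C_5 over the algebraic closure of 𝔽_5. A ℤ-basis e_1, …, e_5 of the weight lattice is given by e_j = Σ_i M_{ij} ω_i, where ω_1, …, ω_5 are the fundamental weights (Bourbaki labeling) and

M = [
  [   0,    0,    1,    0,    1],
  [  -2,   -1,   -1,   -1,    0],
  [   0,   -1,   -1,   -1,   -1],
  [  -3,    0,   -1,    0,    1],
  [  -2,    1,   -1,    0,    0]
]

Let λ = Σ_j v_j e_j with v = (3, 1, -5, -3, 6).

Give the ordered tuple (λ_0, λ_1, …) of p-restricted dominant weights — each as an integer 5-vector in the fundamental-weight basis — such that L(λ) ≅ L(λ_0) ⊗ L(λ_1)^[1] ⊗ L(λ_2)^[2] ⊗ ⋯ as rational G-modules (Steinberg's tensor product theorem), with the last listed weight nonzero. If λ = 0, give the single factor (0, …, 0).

((1, 1, 1, 2, 0),)

Change of basis e → ω: c = M·v where v = (3, 1, -5, -3, 6):
  c_1 = 0*3 + 0*1 + 1*-5 + 0*-3 + 1*6 = 1
  c_2 = -2*3 + -1*1 + -1*-5 + -1*-3 + 0*6 = 1
  c_3 = 0*3 + -1*1 + -1*-5 + -1*-3 + -1*6 = 1
  c_4 = -3*3 + 0*1 + -1*-5 + 0*-3 + 1*6 = 2
  c_5 = -2*3 + 1*1 + -1*-5 + 0*-3 + 0*6 = 0
p = 5; digits c_i = Σ_j d_{ij}·5^j, 0 ≤ d_{ij} < 5:
  c_1 = 1 = 1·5^0
  c_2 = 1 = 1·5^0
  c_3 = 1 = 1·5^0
  c_4 = 2 = 2·5^0
  c_5 = 0
λ_0 = (1, 1, 1, 2, 0)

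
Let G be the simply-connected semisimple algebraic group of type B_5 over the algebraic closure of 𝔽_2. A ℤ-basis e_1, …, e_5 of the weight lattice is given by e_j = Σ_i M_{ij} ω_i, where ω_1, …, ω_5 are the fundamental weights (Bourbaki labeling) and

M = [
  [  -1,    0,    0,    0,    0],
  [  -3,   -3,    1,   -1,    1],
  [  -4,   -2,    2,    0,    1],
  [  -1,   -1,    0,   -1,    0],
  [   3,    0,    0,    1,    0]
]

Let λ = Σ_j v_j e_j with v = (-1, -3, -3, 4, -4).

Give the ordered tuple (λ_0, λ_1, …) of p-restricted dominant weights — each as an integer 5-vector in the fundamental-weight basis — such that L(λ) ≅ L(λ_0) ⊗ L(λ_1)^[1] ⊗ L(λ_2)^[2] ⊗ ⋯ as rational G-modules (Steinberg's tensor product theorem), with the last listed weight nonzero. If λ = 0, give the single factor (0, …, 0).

((1, 1, 0, 0, 1),)

In the fundamental-weight basis, λ has coordinates c = M·v (v = (-1, -3, -3, 4, -4)):
  c_1 = (-1)·(-1) + (0)·(-3) + (0)·(-3) + 0·4 + (0)·(-4) = 1
  c_2 = (-3)·(-1) + (-3)·(-3) + (1)·(-3) + (-1)·(4) + (1)·(-4) = 1
  c_3 = (-4)·(-1) + (-2)·(-3) + (2)·(-3) + 0·4 + (1)·(-4) = 0
  c_4 = (-1)·(-1) + (-1)·(-3) + (0)·(-3) + (-1)·(4) + (0)·(-4) = 0
  c_5 = (3)·(-1) + (0)·(-3) + (0)·(-3) + 1·4 + (0)·(-4) = 1
Base-2 expansion of each c_i:
  c_1 = 1 = 1·2^0
  c_2 = 1 = 1·2^0
  c_3 = 0
  c_4 = 0
  c_5 = 1 = 1·2^0
p-restricted factor λ_0 = (1, 1, 0, 0, 1)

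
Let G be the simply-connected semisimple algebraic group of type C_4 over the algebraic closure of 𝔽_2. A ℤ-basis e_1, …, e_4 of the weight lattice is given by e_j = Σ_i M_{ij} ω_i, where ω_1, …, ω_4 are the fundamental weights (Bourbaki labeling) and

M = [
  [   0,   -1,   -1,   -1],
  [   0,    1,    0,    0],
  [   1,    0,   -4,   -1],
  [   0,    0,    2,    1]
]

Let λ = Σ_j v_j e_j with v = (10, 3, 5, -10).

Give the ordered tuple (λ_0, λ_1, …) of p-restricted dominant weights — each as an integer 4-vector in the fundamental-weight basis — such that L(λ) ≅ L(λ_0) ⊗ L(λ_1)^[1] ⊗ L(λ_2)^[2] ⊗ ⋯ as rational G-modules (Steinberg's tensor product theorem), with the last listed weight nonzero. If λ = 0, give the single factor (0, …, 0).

((0, 1, 0, 0), (1, 1, 0, 0))

Compute c_i = Σ_j M_{ij} v_j with v = (10, 3, 5, -10):
  c_1 = 0*10 + -1*3 + -1*5 + -1*-10 = 2
  c_2 = 0*10 + 1*3 + 0*5 + 0*-10 = 3
  c_3 = 1*10 + 0*3 + -4*5 + -1*-10 = 0
  c_4 = 0*10 + 0*3 + 2*5 + 1*-10 = 0
Expand coordinatewise in base 2:
  c_1 = 2 = 0·2^0 + 1·2^1
  c_2 = 3 = 1·2^0 + 1·2^1
  c_3 = 0
  c_4 = 0
p-restricted factor λ_0 = (0, 1, 0, 0)
p-restricted factor λ_1 = (1, 1, 0, 0)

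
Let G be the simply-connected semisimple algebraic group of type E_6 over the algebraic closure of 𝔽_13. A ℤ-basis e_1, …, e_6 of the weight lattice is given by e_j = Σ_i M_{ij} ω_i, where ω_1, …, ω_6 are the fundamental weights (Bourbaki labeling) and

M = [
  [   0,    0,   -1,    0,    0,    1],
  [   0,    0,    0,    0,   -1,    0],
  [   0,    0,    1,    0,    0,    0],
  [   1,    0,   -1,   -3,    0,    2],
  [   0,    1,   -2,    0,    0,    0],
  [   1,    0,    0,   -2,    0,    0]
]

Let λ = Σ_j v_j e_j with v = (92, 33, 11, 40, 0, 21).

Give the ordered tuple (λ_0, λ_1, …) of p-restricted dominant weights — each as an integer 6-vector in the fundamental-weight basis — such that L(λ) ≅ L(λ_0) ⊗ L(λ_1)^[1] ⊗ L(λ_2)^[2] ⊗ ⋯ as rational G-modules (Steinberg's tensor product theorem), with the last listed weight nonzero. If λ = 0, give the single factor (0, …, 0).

Converting to the ω-basis (c_i = row i of M dotted with v = (92, 33, 11, 40, 0, 21)):
  c_1 = (0)·(92) + (0)·(33) + (-1)·(11) + (0)·(40) + (0)·(0) + (1)·(21) = 10
  c_2 = (0)·(92) + (0)·(33) + (0)·(11) + (0)·(40) + (-1)·(0) + (0)·(21) = 0
  c_3 = (0)·(92) + (0)·(33) + (1)·(11) + (0)·(40) + (0)·(0) + (0)·(21) = 11
  c_4 = (1)·(92) + (0)·(33) + (-1)·(11) + (-3)·(40) + (0)·(0) + (2)·(21) = 3
  c_5 = (0)·(92) + (1)·(33) + (-2)·(11) + (0)·(40) + (0)·(0) + (0)·(21) = 11
  c_6 = (1)·(92) + (0)·(33) + (0)·(11) + (-2)·(40) + (0)·(0) + (0)·(21) = 12
p = 13; digits c_i = Σ_j d_{ij}·13^j, 0 ≤ d_{ij} < 13:
  c_1 = 10 = 10·13^0
  c_2 = 0
  c_3 = 11 = 11·13^0
  c_4 = 3 = 3·13^0
  c_5 = 11 = 11·13^0
  c_6 = 12 = 12·13^0
Factor λ_0 = (10, 0, 11, 3, 11, 12)

((10, 0, 11, 3, 11, 12),)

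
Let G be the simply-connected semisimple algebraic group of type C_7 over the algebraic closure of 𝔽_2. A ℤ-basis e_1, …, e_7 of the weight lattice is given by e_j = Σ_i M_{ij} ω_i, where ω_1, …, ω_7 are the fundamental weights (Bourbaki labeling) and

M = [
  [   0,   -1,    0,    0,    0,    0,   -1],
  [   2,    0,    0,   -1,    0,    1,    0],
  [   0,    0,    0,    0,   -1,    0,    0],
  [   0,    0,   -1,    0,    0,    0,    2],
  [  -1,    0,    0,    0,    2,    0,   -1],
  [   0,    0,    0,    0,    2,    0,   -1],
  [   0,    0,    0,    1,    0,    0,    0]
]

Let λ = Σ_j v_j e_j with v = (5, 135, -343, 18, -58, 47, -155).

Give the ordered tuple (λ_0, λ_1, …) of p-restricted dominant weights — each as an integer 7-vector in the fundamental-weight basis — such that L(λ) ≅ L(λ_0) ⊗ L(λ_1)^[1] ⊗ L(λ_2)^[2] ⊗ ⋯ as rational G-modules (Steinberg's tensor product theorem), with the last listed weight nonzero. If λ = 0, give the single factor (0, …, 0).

((0, 1, 0, 1, 0, 1, 0), (0, 1, 1, 0, 1, 1, 1), (1, 1, 0, 0, 0, 1, 0), (0, 0, 1, 0, 0, 0, 0), (1, 0, 1, 0, 0, 0, 1), (0, 1, 1, 1, 1, 1, 0))

Compute c_i = Σ_j M_{ij} v_j with v = (5, 135, -343, 18, -58, 47, -155):
  c_1 = 0·5 + (-1)·(135) + (0)·(-343) + 0·18 + (0)·(-58) + 0·47 + (-1)·(-155) = 20
  c_2 = 2·5 + 0·135 + (0)·(-343) + (-1)·(18) + (0)·(-58) + 1·47 + (0)·(-155) = 39
  c_3 = 0·5 + 0·135 + (0)·(-343) + 0·18 + (-1)·(-58) + 0·47 + (0)·(-155) = 58
  c_4 = 0·5 + 0·135 + (-1)·(-343) + 0·18 + (0)·(-58) + 0·47 + (2)·(-155) = 33
  c_5 = (-1)·(5) + 0·135 + (0)·(-343) + 0·18 + (2)·(-58) + 0·47 + (-1)·(-155) = 34
  c_6 = 0·5 + 0·135 + (0)·(-343) + 0·18 + (2)·(-58) + 0·47 + (-1)·(-155) = 39
  c_7 = 0·5 + 0·135 + (0)·(-343) + 1·18 + (0)·(-58) + 0·47 + (0)·(-155) = 18
Expand coordinatewise in base 2:
  c_1 = 20 = 0·2^0 + 0·2^1 + 1·2^2 + 0·2^3 + 1·2^4
  c_2 = 39 = 1·2^0 + 1·2^1 + 1·2^2 + 0·2^3 + 0·2^4 + 1·2^5
  c_3 = 58 = 0·2^0 + 1·2^1 + 0·2^2 + 1·2^3 + 1·2^4 + 1·2^5
  c_4 = 33 = 1·2^0 + 0·2^1 + 0·2^2 + 0·2^3 + 0·2^4 + 1·2^5
  c_5 = 34 = 0·2^0 + 1·2^1 + 0·2^2 + 0·2^3 + 0·2^4 + 1·2^5
  c_6 = 39 = 1·2^0 + 1·2^1 + 1·2^2 + 0·2^3 + 0·2^4 + 1·2^5
  c_7 = 18 = 0·2^0 + 1·2^1 + 0·2^2 + 0·2^3 + 1·2^4
p-restricted factor λ_0 = (0, 1, 0, 1, 0, 1, 0)
p-restricted factor λ_1 = (0, 1, 1, 0, 1, 1, 1)
p-restricted factor λ_2 = (1, 1, 0, 0, 0, 1, 0)
p-restricted factor λ_3 = (0, 0, 1, 0, 0, 0, 0)
p-restricted factor λ_4 = (1, 0, 1, 0, 0, 0, 1)
p-restricted factor λ_5 = (0, 1, 1, 1, 1, 1, 0)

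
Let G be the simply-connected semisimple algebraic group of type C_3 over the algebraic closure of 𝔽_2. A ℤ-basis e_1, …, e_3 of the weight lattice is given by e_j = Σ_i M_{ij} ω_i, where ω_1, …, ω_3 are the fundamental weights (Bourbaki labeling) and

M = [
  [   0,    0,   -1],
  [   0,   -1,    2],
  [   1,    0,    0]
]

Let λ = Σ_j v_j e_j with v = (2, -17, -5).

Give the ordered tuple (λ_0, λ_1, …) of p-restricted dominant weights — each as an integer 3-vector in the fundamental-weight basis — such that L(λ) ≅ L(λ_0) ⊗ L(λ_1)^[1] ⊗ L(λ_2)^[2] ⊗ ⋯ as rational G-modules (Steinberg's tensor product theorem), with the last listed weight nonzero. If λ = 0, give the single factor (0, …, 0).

((1, 1, 0), (0, 1, 1), (1, 1, 0))

Change of basis e → ω: c = M·v where v = (2, -17, -5):
  c_1 = (0)·(2) + (0)·(-17) + (-1)·(-5) = 5
  c_2 = (0)·(2) + (-1)·(-17) + (2)·(-5) = 7
  c_3 = (1)·(2) + (0)·(-17) + (0)·(-5) = 2
Base-2 expansion of each c_i:
  c_1 = 5 = 1·2^0 + 0·2^1 + 1·2^2
  c_2 = 7 = 1·2^0 + 1·2^1 + 1·2^2
  c_3 = 2 = 0·2^0 + 1·2^1
p-restricted factor λ_0 = (1, 1, 0)
p-restricted factor λ_1 = (0, 1, 1)
p-restricted factor λ_2 = (1, 1, 0)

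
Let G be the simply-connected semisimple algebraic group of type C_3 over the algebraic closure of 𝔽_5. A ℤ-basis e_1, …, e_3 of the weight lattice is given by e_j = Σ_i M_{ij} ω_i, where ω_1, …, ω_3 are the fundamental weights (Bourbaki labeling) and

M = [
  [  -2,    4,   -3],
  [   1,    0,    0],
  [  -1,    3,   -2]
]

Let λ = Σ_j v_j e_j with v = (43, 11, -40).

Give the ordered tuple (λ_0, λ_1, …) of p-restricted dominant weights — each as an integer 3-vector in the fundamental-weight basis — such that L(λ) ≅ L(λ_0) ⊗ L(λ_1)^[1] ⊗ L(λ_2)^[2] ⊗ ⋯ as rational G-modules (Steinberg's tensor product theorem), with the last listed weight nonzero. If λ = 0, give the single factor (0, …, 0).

In the fundamental-weight basis, λ has coordinates c = M·v (v = (43, 11, -40)):
  c_1 = (-2)·(43) + (4)·(11) + (-3)·(-40) = 78
  c_2 = (1)·(43) + (0)·(11) + (0)·(-40) = 43
  c_3 = (-1)·(43) + (3)·(11) + (-2)·(-40) = 70
Base-5 expansion of each c_i:
  c_1 = 78 = 3·5^0 + 0·5^1 + 3·5^2
  c_2 = 43 = 3·5^0 + 3·5^1 + 1·5^2
  c_3 = 70 = 0·5^0 + 4·5^1 + 2·5^2
λ_0 = (3, 3, 0)
λ_1 = (0, 3, 4)
λ_2 = (3, 1, 2)

((3, 3, 0), (0, 3, 4), (3, 1, 2))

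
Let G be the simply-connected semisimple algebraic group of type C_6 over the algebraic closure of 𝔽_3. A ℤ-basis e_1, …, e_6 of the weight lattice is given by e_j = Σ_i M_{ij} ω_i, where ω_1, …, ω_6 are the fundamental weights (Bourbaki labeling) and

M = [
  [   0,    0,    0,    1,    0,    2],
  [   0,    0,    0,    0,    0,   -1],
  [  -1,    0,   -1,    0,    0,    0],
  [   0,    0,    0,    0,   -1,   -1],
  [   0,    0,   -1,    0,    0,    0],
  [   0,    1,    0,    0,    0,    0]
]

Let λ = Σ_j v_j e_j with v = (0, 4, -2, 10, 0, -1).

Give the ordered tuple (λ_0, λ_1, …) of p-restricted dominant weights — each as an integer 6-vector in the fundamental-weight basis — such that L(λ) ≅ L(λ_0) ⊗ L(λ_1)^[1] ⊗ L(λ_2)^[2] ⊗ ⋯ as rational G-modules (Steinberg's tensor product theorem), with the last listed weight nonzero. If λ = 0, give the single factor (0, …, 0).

((2, 1, 2, 1, 2, 1), (2, 0, 0, 0, 0, 1))

Compute c_i = Σ_j M_{ij} v_j with v = (0, 4, -2, 10, 0, -1):
  c_1 = 0*0 + 0*4 + 0*-2 + 1*10 + 0*0 + 2*-1 = 8
  c_2 = 0*0 + 0*4 + 0*-2 + 0*10 + 0*0 + -1*-1 = 1
  c_3 = -1*0 + 0*4 + -1*-2 + 0*10 + 0*0 + 0*-1 = 2
  c_4 = 0*0 + 0*4 + 0*-2 + 0*10 + -1*0 + -1*-1 = 1
  c_5 = 0*0 + 0*4 + -1*-2 + 0*10 + 0*0 + 0*-1 = 2
  c_6 = 0*0 + 1*4 + 0*-2 + 0*10 + 0*0 + 0*-1 = 4
Base-3 expansion of each c_i:
  c_1 = 8 = 2·3^0 + 2·3^1
  c_2 = 1 = 1·3^0
  c_3 = 2 = 2·3^0
  c_4 = 1 = 1·3^0
  c_5 = 2 = 2·3^0
  c_6 = 4 = 1·3^0 + 1·3^1
p-restricted factor λ_0 = (2, 1, 2, 1, 2, 1)
p-restricted factor λ_1 = (2, 0, 0, 0, 0, 1)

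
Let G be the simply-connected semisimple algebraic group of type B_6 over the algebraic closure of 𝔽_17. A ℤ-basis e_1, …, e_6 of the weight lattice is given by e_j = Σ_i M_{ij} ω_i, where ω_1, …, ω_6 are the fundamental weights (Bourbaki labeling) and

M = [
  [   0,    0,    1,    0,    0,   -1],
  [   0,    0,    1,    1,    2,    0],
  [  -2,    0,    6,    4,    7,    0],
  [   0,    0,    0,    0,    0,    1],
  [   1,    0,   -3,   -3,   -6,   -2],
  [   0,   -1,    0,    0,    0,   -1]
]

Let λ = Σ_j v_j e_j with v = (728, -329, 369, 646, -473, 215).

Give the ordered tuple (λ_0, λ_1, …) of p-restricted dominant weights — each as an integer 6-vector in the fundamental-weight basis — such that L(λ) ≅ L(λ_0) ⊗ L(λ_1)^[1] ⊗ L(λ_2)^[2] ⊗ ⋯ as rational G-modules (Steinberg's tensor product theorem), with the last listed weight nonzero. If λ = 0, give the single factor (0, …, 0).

ω-coordinates c = M·v, v = (728, -329, 369, 646, -473, 215):
  c_1 = (0)·(728) + (0)·(-329) + (1)·(369) + (0)·(646) + (0)·(-473) + (-1)·(215) = 154
  c_2 = (0)·(728) + (0)·(-329) + (1)·(369) + (1)·(646) + (2)·(-473) + (0)·(215) = 69
  c_3 = (-2)·(728) + (0)·(-329) + (6)·(369) + (4)·(646) + (7)·(-473) + (0)·(215) = 31
  c_4 = (0)·(728) + (0)·(-329) + (0)·(369) + (0)·(646) + (0)·(-473) + (1)·(215) = 215
  c_5 = (1)·(728) + (0)·(-329) + (-3)·(369) + (-3)·(646) + (-6)·(-473) + (-2)·(215) = 91
  c_6 = (0)·(728) + (-1)·(-329) + (0)·(369) + (0)·(646) + (0)·(-473) + (-1)·(215) = 114
p = 17; digits c_i = Σ_j d_{ij}·17^j, 0 ≤ d_{ij} < 17:
  c_1 = 154 = 1·17^0 + 9·17^1
  c_2 = 69 = 1·17^0 + 4·17^1
  c_3 = 31 = 14·17^0 + 1·17^1
  c_4 = 215 = 11·17^0 + 12·17^1
  c_5 = 91 = 6·17^0 + 5·17^1
  c_6 = 114 = 12·17^0 + 6·17^1
p-restricted factor λ_0 = (1, 1, 14, 11, 6, 12)
p-restricted factor λ_1 = (9, 4, 1, 12, 5, 6)

((1, 1, 14, 11, 6, 12), (9, 4, 1, 12, 5, 6))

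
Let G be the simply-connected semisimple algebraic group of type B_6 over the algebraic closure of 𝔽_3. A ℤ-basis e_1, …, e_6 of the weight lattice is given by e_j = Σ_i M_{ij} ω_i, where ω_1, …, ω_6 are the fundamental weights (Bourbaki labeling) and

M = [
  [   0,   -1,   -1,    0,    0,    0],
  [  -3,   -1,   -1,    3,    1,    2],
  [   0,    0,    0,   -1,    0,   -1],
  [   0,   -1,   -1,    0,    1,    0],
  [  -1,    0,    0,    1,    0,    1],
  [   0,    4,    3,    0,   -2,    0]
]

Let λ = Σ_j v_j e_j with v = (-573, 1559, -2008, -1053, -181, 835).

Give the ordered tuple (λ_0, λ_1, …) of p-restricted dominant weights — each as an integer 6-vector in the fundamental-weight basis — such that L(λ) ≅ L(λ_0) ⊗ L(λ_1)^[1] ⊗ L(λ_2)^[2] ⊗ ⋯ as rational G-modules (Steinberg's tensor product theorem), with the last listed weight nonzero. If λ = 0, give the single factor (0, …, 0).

Compute c_i = Σ_j M_{ij} v_j with v = (-573, 1559, -2008, -1053, -181, 835):
  c_1 = (0)·(-573) + (-1)·(1559) + (-1)·(-2008) + (0)·(-1053) + (0)·(-181) + 0·835 = 449
  c_2 = (-3)·(-573) + (-1)·(1559) + (-1)·(-2008) + (3)·(-1053) + (1)·(-181) + 2·835 = 498
  c_3 = (0)·(-573) + 0·1559 + (0)·(-2008) + (-1)·(-1053) + (0)·(-181) + (-1)·(835) = 218
  c_4 = (0)·(-573) + (-1)·(1559) + (-1)·(-2008) + (0)·(-1053) + (1)·(-181) + 0·835 = 268
  c_5 = (-1)·(-573) + 0·1559 + (0)·(-2008) + (1)·(-1053) + (0)·(-181) + 1·835 = 355
  c_6 = (0)·(-573) + 4·1559 + (3)·(-2008) + (0)·(-1053) + (-2)·(-181) + 0·835 = 574
Base-3 expansion of each c_i:
  c_1 = 449 = 2·3^0 + 2·3^1 + 1·3^2 + 1·3^3 + 2·3^4 + 1·3^5
  c_2 = 498 = 0·3^0 + 1·3^1 + 1·3^2 + 0·3^3 + 0·3^4 + 2·3^5
  c_3 = 218 = 2·3^0 + 0·3^1 + 0·3^2 + 2·3^3 + 2·3^4
  c_4 = 268 = 1·3^0 + 2·3^1 + 2·3^2 + 0·3^3 + 0·3^4 + 1·3^5
  c_5 = 355 = 1·3^0 + 1·3^1 + 0·3^2 + 1·3^3 + 1·3^4 + 1·3^5
  c_6 = 574 = 1·3^0 + 2·3^1 + 0·3^2 + 0·3^3 + 1·3^4 + 2·3^5
p-restricted factor λ_0 = (2, 0, 2, 1, 1, 1)
p-restricted factor λ_1 = (2, 1, 0, 2, 1, 2)
p-restricted factor λ_2 = (1, 1, 0, 2, 0, 0)
p-restricted factor λ_3 = (1, 0, 2, 0, 1, 0)
p-restricted factor λ_4 = (2, 0, 2, 0, 1, 1)
p-restricted factor λ_5 = (1, 2, 0, 1, 1, 2)

((2, 0, 2, 1, 1, 1), (2, 1, 0, 2, 1, 2), (1, 1, 0, 2, 0, 0), (1, 0, 2, 0, 1, 0), (2, 0, 2, 0, 1, 1), (1, 2, 0, 1, 1, 2))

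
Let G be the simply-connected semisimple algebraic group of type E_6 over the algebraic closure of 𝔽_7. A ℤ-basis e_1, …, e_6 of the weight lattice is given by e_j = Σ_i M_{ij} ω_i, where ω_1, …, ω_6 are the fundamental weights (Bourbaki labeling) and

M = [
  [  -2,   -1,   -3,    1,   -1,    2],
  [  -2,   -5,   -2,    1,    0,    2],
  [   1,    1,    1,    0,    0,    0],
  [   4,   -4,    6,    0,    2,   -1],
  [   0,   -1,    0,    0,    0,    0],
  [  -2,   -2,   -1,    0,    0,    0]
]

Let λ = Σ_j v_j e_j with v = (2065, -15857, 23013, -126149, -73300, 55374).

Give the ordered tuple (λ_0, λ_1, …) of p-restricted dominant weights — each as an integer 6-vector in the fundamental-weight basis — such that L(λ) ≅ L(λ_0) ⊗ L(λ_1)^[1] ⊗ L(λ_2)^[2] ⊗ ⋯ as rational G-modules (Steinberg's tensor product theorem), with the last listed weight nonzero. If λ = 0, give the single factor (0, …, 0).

((6, 1, 2, 1, 2, 0), (6, 1, 1, 0, 4, 2), (4, 0, 6, 5, 1, 2), (1, 5, 5, 1, 4, 6), (0, 5, 3, 3, 6, 1))

Change of basis e → ω: c = M·v where v = (2065, -15857, 23013, -126149, -73300, 55374):
  c_1 = (-2)·(2065) + (-1)·(-15857) + (-3)·(23013) + (1)·(-126149) + (-1)·(-73300) + (2)·(55374) = 587
  c_2 = (-2)·(2065) + (-5)·(-15857) + (-2)·(23013) + (1)·(-126149) + (0)·(-73300) + (2)·(55374) = 13728
  c_3 = (1)·(2065) + (1)·(-15857) + (1)·(23013) + (0)·(-126149) + (0)·(-73300) + (0)·(55374) = 9221
  c_4 = (4)·(2065) + (-4)·(-15857) + (6)·(23013) + (0)·(-126149) + (2)·(-73300) + (-1)·(55374) = 7792
  c_5 = (0)·(2065) + (-1)·(-15857) + (0)·(23013) + (0)·(-126149) + (0)·(-73300) + (0)·(55374) = 15857
  c_6 = (-2)·(2065) + (-2)·(-15857) + (-1)·(23013) + (0)·(-126149) + (0)·(-73300) + (0)·(55374) = 4571
Base-7 expansion of each c_i:
  c_1 = 587 = 6·7^0 + 6·7^1 + 4·7^2 + 1·7^3
  c_2 = 13728 = 1·7^0 + 1·7^1 + 0·7^2 + 5·7^3 + 5·7^4
  c_3 = 9221 = 2·7^0 + 1·7^1 + 6·7^2 + 5·7^3 + 3·7^4
  c_4 = 7792 = 1·7^0 + 0·7^1 + 5·7^2 + 1·7^3 + 3·7^4
  c_5 = 15857 = 2·7^0 + 4·7^1 + 1·7^2 + 4·7^3 + 6·7^4
  c_6 = 4571 = 0·7^0 + 2·7^1 + 2·7^2 + 6·7^3 + 1·7^4
Factor λ_0 = (6, 1, 2, 1, 2, 0)
Factor λ_1 = (6, 1, 1, 0, 4, 2)
Factor λ_2 = (4, 0, 6, 5, 1, 2)
Factor λ_3 = (1, 5, 5, 1, 4, 6)
Factor λ_4 = (0, 5, 3, 3, 6, 1)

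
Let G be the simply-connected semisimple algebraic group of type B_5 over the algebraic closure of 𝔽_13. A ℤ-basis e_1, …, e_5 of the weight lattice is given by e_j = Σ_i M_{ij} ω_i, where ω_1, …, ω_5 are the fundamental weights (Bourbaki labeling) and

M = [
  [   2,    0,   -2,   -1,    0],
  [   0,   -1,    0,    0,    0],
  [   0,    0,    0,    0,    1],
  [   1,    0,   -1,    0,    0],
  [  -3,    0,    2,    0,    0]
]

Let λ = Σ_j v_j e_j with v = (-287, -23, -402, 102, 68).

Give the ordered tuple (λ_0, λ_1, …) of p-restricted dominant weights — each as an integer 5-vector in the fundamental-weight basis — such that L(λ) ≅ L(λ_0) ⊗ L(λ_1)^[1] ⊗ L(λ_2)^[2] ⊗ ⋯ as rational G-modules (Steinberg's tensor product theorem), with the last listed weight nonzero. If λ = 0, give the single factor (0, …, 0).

ω-coordinates c = M·v, v = (-287, -23, -402, 102, 68):
  c_1 = (2)·(-287) + (0)·(-23) + (-2)·(-402) + (-1)·(102) + 0·68 = 128
  c_2 = (0)·(-287) + (-1)·(-23) + (0)·(-402) + 0·102 + 0·68 = 23
  c_3 = (0)·(-287) + (0)·(-23) + (0)·(-402) + 0·102 + 1·68 = 68
  c_4 = (1)·(-287) + (0)·(-23) + (-1)·(-402) + 0·102 + 0·68 = 115
  c_5 = (-3)·(-287) + (0)·(-23) + (2)·(-402) + 0·102 + 0·68 = 57
p = 13; digits c_i = Σ_j d_{ij}·13^j, 0 ≤ d_{ij} < 13:
  c_1 = 128 = 11·13^0 + 9·13^1
  c_2 = 23 = 10·13^0 + 1·13^1
  c_3 = 68 = 3·13^0 + 5·13^1
  c_4 = 115 = 11·13^0 + 8·13^1
  c_5 = 57 = 5·13^0 + 4·13^1
λ_0 = (11, 10, 3, 11, 5)
λ_1 = (9, 1, 5, 8, 4)

((11, 10, 3, 11, 5), (9, 1, 5, 8, 4))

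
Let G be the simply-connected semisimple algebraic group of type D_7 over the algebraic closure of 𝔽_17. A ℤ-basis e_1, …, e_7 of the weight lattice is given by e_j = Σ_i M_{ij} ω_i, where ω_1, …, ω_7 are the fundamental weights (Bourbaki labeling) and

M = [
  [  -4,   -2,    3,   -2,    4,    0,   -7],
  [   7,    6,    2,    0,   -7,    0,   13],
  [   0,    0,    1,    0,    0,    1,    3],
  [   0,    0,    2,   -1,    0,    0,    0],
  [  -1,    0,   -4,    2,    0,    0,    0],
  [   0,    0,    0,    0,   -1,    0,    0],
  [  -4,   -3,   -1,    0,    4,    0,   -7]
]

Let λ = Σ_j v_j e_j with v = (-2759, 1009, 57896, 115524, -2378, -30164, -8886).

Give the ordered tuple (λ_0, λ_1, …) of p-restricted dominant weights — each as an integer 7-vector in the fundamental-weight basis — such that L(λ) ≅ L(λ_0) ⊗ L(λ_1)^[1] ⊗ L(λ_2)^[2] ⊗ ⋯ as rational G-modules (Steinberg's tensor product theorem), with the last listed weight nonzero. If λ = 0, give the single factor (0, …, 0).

((13, 6, 3, 13, 13, 15, 15), (0, 11, 12, 15, 11, 3, 11), (15, 12, 3, 0, 7, 8, 9))

Converting to the ω-basis (c_i = row i of M dotted with v = (-2759, 1009, 57896, 115524, -2378, -30164, -8886)):
  c_1 = -4*-2759 + -2*1009 + 3*57896 + -2*115524 + 4*-2378 + 0*-30164 + -7*-8886 = 4348
  c_2 = 7*-2759 + 6*1009 + 2*57896 + 0*115524 + -7*-2378 + 0*-30164 + 13*-8886 = 3661
  c_3 = 0*-2759 + 0*1009 + 1*57896 + 0*115524 + 0*-2378 + 1*-30164 + 3*-8886 = 1074
  c_4 = 0*-2759 + 0*1009 + 2*57896 + -1*115524 + 0*-2378 + 0*-30164 + 0*-8886 = 268
  c_5 = -1*-2759 + 0*1009 + -4*57896 + 2*115524 + 0*-2378 + 0*-30164 + 0*-8886 = 2223
  c_6 = 0*-2759 + 0*1009 + 0*57896 + 0*115524 + -1*-2378 + 0*-30164 + 0*-8886 = 2378
  c_7 = -4*-2759 + -3*1009 + -1*57896 + 0*115524 + 4*-2378 + 0*-30164 + -7*-8886 = 2803
Expand coordinatewise in base 17:
  c_1 = 4348 = 13·17^0 + 0·17^1 + 15·17^2
  c_2 = 3661 = 6·17^0 + 11·17^1 + 12·17^2
  c_3 = 1074 = 3·17^0 + 12·17^1 + 3·17^2
  c_4 = 268 = 13·17^0 + 15·17^1
  c_5 = 2223 = 13·17^0 + 11·17^1 + 7·17^2
  c_6 = 2378 = 15·17^0 + 3·17^1 + 8·17^2
  c_7 = 2803 = 15·17^0 + 11·17^1 + 9·17^2
Factor λ_0 = (13, 6, 3, 13, 13, 15, 15)
Factor λ_1 = (0, 11, 12, 15, 11, 3, 11)
Factor λ_2 = (15, 12, 3, 0, 7, 8, 9)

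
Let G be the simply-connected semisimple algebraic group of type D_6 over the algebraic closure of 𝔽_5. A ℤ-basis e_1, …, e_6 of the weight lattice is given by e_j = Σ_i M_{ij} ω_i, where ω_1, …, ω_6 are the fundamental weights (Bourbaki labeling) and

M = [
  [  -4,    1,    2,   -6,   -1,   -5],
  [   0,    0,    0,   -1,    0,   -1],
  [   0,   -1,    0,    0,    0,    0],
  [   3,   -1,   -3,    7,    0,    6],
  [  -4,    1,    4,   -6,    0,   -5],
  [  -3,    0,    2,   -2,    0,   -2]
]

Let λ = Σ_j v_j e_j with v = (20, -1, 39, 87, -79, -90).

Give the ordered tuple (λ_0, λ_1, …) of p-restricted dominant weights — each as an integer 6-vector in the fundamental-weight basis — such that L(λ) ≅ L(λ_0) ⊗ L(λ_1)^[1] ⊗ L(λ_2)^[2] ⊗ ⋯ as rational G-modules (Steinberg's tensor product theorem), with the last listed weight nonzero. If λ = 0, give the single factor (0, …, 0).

Converting to the ω-basis (c_i = row i of M dotted with v = (20, -1, 39, 87, -79, -90)):
  c_1 = (-4)·(20) + (1)·(-1) + 2·39 + (-6)·(87) + (-1)·(-79) + (-5)·(-90) = 4
  c_2 = 0·20 + (0)·(-1) + 0·39 + (-1)·(87) + (0)·(-79) + (-1)·(-90) = 3
  c_3 = 0·20 + (-1)·(-1) + 0·39 + 0·87 + (0)·(-79) + (0)·(-90) = 1
  c_4 = 3·20 + (-1)·(-1) + (-3)·(39) + 7·87 + (0)·(-79) + (6)·(-90) = 13
  c_5 = (-4)·(20) + (1)·(-1) + 4·39 + (-6)·(87) + (0)·(-79) + (-5)·(-90) = 3
  c_6 = (-3)·(20) + (0)·(-1) + 2·39 + (-2)·(87) + (0)·(-79) + (-2)·(-90) = 24
Writing each c_i in base p = 5:
  c_1 = 4 = 4·5^0
  c_2 = 3 = 3·5^0
  c_3 = 1 = 1·5^0
  c_4 = 13 = 3·5^0 + 2·5^1
  c_5 = 3 = 3·5^0
  c_6 = 24 = 4·5^0 + 4·5^1
λ_0 = (4, 3, 1, 3, 3, 4)
λ_1 = (0, 0, 0, 2, 0, 4)

((4, 3, 1, 3, 3, 4), (0, 0, 0, 2, 0, 4))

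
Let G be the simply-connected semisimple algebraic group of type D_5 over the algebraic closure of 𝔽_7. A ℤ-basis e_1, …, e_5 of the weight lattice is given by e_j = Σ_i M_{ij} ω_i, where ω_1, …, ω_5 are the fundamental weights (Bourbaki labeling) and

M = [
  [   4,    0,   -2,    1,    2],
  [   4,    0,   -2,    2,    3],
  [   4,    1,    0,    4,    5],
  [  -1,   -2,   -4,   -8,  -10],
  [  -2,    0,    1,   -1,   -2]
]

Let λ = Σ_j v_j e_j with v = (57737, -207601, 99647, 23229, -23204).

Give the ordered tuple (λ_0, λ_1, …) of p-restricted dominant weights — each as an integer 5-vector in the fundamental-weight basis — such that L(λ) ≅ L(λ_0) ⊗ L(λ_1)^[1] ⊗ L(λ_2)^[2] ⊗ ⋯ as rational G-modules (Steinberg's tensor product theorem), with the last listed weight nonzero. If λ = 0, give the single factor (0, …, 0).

ω-coordinates c = M·v, v = (57737, -207601, 99647, 23229, -23204):
  c_1 = 4·57737 + (0)·(-207601) + (-2)·(99647) + 1·23229 + (2)·(-23204) = 8475
  c_2 = 4·57737 + (0)·(-207601) + (-2)·(99647) + 2·23229 + (3)·(-23204) = 8500
  c_3 = 4·57737 + (1)·(-207601) + 0·99647 + 4·23229 + (5)·(-23204) = 243
  c_4 = (-1)·(57737) + (-2)·(-207601) + (-4)·(99647) + (-8)·(23229) + (-10)·(-23204) = 5085
  c_5 = (-2)·(57737) + (0)·(-207601) + 1·99647 + (-1)·(23229) + (-2)·(-23204) = 7352
Writing each c_i in base p = 7:
  c_1 = 8475 = 5·7^0 + 6·7^1 + 4·7^2 + 3·7^3 + 3·7^4
  c_2 = 8500 = 2·7^0 + 3·7^1 + 5·7^2 + 3·7^3 + 3·7^4
  c_3 = 243 = 5·7^0 + 6·7^1 + 4·7^2
  c_4 = 5085 = 3·7^0 + 5·7^1 + 5·7^2 + 0·7^3 + 2·7^4
  c_5 = 7352 = 2·7^0 + 0·7^1 + 3·7^2 + 0·7^3 + 3·7^4
Factor λ_0 = (5, 2, 5, 3, 2)
Factor λ_1 = (6, 3, 6, 5, 0)
Factor λ_2 = (4, 5, 4, 5, 3)
Factor λ_3 = (3, 3, 0, 0, 0)
Factor λ_4 = (3, 3, 0, 2, 3)

((5, 2, 5, 3, 2), (6, 3, 6, 5, 0), (4, 5, 4, 5, 3), (3, 3, 0, 0, 0), (3, 3, 0, 2, 3))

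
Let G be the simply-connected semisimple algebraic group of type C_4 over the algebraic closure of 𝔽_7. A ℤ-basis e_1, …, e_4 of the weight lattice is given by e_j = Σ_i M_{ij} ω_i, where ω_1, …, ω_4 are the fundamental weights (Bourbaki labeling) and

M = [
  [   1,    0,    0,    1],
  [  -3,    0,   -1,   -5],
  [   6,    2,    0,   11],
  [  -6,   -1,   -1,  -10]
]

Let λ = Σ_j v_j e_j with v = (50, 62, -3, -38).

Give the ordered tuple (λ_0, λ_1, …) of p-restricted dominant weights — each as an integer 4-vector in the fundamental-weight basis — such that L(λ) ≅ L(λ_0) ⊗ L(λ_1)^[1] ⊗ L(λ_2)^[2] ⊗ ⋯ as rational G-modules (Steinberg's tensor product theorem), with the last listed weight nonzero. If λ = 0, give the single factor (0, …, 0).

Compute c_i = Σ_j M_{ij} v_j with v = (50, 62, -3, -38):
  c_1 = 1*50 + 0*62 + 0*-3 + 1*-38 = 12
  c_2 = -3*50 + 0*62 + -1*-3 + -5*-38 = 43
  c_3 = 6*50 + 2*62 + 0*-3 + 11*-38 = 6
  c_4 = -6*50 + -1*62 + -1*-3 + -10*-38 = 21
Base-7 expansion of each c_i:
  c_1 = 12 = 5·7^0 + 1·7^1
  c_2 = 43 = 1·7^0 + 6·7^1
  c_3 = 6 = 6·7^0
  c_4 = 21 = 0·7^0 + 3·7^1
λ_0 = (5, 1, 6, 0)
λ_1 = (1, 6, 0, 3)

((5, 1, 6, 0), (1, 6, 0, 3))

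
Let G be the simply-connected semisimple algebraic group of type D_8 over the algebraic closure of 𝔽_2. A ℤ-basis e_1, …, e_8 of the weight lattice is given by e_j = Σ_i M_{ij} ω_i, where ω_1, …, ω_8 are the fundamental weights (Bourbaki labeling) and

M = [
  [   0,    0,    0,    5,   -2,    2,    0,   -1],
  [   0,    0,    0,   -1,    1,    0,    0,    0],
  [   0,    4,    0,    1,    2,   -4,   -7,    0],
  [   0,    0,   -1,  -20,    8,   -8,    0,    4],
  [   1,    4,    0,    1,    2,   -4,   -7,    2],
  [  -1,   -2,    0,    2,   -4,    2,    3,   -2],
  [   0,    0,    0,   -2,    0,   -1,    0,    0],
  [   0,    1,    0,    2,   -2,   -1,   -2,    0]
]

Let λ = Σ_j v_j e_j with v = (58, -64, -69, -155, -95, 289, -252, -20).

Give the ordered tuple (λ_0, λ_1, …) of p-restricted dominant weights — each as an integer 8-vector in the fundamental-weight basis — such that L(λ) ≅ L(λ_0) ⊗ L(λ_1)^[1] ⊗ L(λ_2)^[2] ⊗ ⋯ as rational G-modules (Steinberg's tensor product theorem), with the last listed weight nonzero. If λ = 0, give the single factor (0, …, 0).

Converting to the ω-basis (c_i = row i of M dotted with v = (58, -64, -69, -155, -95, 289, -252, -20)):
  c_1 = 0·58 + (0)·(-64) + (0)·(-69) + (5)·(-155) + (-2)·(-95) + 2·289 + (0)·(-252) + (-1)·(-20) = 13
  c_2 = 0·58 + (0)·(-64) + (0)·(-69) + (-1)·(-155) + (1)·(-95) + 0·289 + (0)·(-252) + (0)·(-20) = 60
  c_3 = 0·58 + (4)·(-64) + (0)·(-69) + (1)·(-155) + (2)·(-95) + (-4)·(289) + (-7)·(-252) + (0)·(-20) = 7
  c_4 = 0·58 + (0)·(-64) + (-1)·(-69) + (-20)·(-155) + (8)·(-95) + (-8)·(289) + (0)·(-252) + (4)·(-20) = 17
  c_5 = 1·58 + (4)·(-64) + (0)·(-69) + (1)·(-155) + (2)·(-95) + (-4)·(289) + (-7)·(-252) + (2)·(-20) = 25
  c_6 = (-1)·(58) + (-2)·(-64) + (0)·(-69) + (2)·(-155) + (-4)·(-95) + 2·289 + (3)·(-252) + (-2)·(-20) = 2
  c_7 = 0·58 + (0)·(-64) + (0)·(-69) + (-2)·(-155) + (0)·(-95) + (-1)·(289) + (0)·(-252) + (0)·(-20) = 21
  c_8 = 0·58 + (1)·(-64) + (0)·(-69) + (2)·(-155) + (-2)·(-95) + (-1)·(289) + (-2)·(-252) + (0)·(-20) = 31
Base-2 expansion of each c_i:
  c_1 = 13 = 1·2^0 + 0·2^1 + 1·2^2 + 1·2^3
  c_2 = 60 = 0·2^0 + 0·2^1 + 1·2^2 + 1·2^3 + 1·2^4 + 1·2^5
  c_3 = 7 = 1·2^0 + 1·2^1 + 1·2^2
  c_4 = 17 = 1·2^0 + 0·2^1 + 0·2^2 + 0·2^3 + 1·2^4
  c_5 = 25 = 1·2^0 + 0·2^1 + 0·2^2 + 1·2^3 + 1·2^4
  c_6 = 2 = 0·2^0 + 1·2^1
  c_7 = 21 = 1·2^0 + 0·2^1 + 1·2^2 + 0·2^3 + 1·2^4
  c_8 = 31 = 1·2^0 + 1·2^1 + 1·2^2 + 1·2^3 + 1·2^4
λ_0 = (1, 0, 1, 1, 1, 0, 1, 1)
λ_1 = (0, 0, 1, 0, 0, 1, 0, 1)
λ_2 = (1, 1, 1, 0, 0, 0, 1, 1)
λ_3 = (1, 1, 0, 0, 1, 0, 0, 1)
λ_4 = (0, 1, 0, 1, 1, 0, 1, 1)
λ_5 = (0, 1, 0, 0, 0, 0, 0, 0)

((1, 0, 1, 1, 1, 0, 1, 1), (0, 0, 1, 0, 0, 1, 0, 1), (1, 1, 1, 0, 0, 0, 1, 1), (1, 1, 0, 0, 1, 0, 0, 1), (0, 1, 0, 1, 1, 0, 1, 1), (0, 1, 0, 0, 0, 0, 0, 0))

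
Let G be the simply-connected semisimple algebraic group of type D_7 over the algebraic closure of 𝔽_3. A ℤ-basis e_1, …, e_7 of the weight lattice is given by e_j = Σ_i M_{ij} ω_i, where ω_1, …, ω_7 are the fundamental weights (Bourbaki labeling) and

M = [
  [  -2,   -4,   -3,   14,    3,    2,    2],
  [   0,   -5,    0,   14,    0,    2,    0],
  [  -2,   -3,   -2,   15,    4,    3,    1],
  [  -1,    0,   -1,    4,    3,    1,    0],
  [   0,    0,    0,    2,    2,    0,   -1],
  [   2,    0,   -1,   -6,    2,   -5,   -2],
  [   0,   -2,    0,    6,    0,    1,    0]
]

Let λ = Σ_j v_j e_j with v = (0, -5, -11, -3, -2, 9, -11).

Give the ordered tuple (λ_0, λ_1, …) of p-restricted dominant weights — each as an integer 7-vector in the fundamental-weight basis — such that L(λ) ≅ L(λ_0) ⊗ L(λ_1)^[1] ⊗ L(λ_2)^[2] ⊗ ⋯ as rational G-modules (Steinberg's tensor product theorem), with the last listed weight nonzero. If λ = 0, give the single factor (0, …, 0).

((1, 1, 0, 2, 1, 2, 1),)

Compute c_i = Σ_j M_{ij} v_j with v = (0, -5, -11, -3, -2, 9, -11):
  c_1 = (-2)·(0) + (-4)·(-5) + (-3)·(-11) + (14)·(-3) + (3)·(-2) + (2)·(9) + (2)·(-11) = 1
  c_2 = (0)·(0) + (-5)·(-5) + (0)·(-11) + (14)·(-3) + (0)·(-2) + (2)·(9) + (0)·(-11) = 1
  c_3 = (-2)·(0) + (-3)·(-5) + (-2)·(-11) + (15)·(-3) + (4)·(-2) + (3)·(9) + (1)·(-11) = 0
  c_4 = (-1)·(0) + (0)·(-5) + (-1)·(-11) + (4)·(-3) + (3)·(-2) + (1)·(9) + (0)·(-11) = 2
  c_5 = (0)·(0) + (0)·(-5) + (0)·(-11) + (2)·(-3) + (2)·(-2) + (0)·(9) + (-1)·(-11) = 1
  c_6 = (2)·(0) + (0)·(-5) + (-1)·(-11) + (-6)·(-3) + (2)·(-2) + (-5)·(9) + (-2)·(-11) = 2
  c_7 = (0)·(0) + (-2)·(-5) + (0)·(-11) + (6)·(-3) + (0)·(-2) + (1)·(9) + (0)·(-11) = 1
Expand coordinatewise in base 3:
  c_1 = 1 = 1·3^0
  c_2 = 1 = 1·3^0
  c_3 = 0
  c_4 = 2 = 2·3^0
  c_5 = 1 = 1·3^0
  c_6 = 2 = 2·3^0
  c_7 = 1 = 1·3^0
Factor λ_0 = (1, 1, 0, 2, 1, 2, 1)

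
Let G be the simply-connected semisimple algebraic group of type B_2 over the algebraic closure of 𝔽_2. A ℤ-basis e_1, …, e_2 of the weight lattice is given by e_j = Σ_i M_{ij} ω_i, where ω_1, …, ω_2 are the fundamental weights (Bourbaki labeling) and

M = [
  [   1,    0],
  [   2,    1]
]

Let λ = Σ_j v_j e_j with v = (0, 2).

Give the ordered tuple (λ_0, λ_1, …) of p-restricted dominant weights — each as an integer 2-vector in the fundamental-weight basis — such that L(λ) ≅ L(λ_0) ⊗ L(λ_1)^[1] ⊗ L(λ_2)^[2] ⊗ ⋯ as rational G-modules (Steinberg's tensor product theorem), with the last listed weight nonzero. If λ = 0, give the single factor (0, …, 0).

((0, 0), (0, 1))

ω-coordinates c = M·v, v = (0, 2):
  c_1 = 1·0 + 0·2 = 0
  c_2 = 2·0 + 1·2 = 2
p = 2; digits c_i = Σ_j d_{ij}·2^j, 0 ≤ d_{ij} < 2:
  c_1 = 0
  c_2 = 2 = 0·2^0 + 1·2^1
λ_0 = (0, 0)
λ_1 = (0, 1)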